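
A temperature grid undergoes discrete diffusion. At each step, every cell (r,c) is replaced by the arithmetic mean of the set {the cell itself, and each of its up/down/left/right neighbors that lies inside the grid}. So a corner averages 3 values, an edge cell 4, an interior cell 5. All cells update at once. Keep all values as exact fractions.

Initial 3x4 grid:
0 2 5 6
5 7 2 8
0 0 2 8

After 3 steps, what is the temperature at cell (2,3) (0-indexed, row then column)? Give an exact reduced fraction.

Step 1: cell (2,3) = 6
Step 2: cell (2,3) = 5
Step 3: cell (2,3) = 3551/720
Full grid after step 3:
  6257/2160 5071/1440 6229/1440 11333/2160
  223/80 631/200 2627/600 3653/720
  5317/2160 4391/1440 1883/480 3551/720

Answer: 3551/720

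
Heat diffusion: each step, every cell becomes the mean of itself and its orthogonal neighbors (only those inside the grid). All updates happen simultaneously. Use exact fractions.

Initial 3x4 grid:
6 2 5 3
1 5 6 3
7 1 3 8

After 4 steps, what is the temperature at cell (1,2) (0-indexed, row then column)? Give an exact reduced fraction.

Step 1: cell (1,2) = 22/5
Step 2: cell (1,2) = 209/50
Step 3: cell (1,2) = 6383/1500
Step 4: cell (1,2) = 93223/22500
Full grid after step 4:
  167071/43200 486/125 223537/54000 34283/8100
  120531/32000 478981/120000 93223/22500 470509/108000
  166571/43200 141343/36000 459449/108000 141857/32400

Answer: 93223/22500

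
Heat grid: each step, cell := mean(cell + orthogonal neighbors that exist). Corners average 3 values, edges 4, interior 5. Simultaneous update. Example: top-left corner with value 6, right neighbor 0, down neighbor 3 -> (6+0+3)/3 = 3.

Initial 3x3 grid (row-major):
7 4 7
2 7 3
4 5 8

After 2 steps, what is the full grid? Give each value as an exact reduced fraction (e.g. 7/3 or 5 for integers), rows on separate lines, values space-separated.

After step 1:
  13/3 25/4 14/3
  5 21/5 25/4
  11/3 6 16/3
After step 2:
  187/36 389/80 103/18
  43/10 277/50 409/80
  44/9 24/5 211/36

Answer: 187/36 389/80 103/18
43/10 277/50 409/80
44/9 24/5 211/36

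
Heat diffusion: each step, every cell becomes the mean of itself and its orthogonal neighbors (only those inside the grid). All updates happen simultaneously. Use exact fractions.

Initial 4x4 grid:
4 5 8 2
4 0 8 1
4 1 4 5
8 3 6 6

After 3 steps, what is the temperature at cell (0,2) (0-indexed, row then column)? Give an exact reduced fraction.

Answer: 16103/3600

Derivation:
Step 1: cell (0,2) = 23/4
Step 2: cell (0,2) = 67/15
Step 3: cell (0,2) = 16103/3600
Full grid after step 3:
  8741/2160 14671/3600 16103/3600 2323/540
  26657/7200 24179/6000 6127/1500 15773/3600
  9571/2400 3851/1000 26347/6000 15677/3600
  1489/360 3517/800 32269/7200 10333/2160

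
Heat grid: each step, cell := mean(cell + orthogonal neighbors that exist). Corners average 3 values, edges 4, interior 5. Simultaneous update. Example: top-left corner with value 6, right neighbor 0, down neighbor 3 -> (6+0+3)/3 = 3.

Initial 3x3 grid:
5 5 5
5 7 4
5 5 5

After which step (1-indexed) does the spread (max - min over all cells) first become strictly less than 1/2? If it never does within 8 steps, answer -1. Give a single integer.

Step 1: max=11/2, min=14/3, spread=5/6
Step 2: max=539/100, min=1187/240, spread=533/1200
  -> spread < 1/2 first at step 2
Step 3: max=12739/2400, min=10927/2160, spread=5381/21600
Step 4: max=56687/10800, min=4408523/864000, spread=126437/864000
Step 5: max=45197351/8640000, min=39947143/7776000, spread=7304729/77760000
Step 6: max=67526111/12960000, min=16017451907/3110400000, spread=188814733/3110400000
Step 7: max=53946063353/10368000000, min=144521889487/27993600000, spread=11324815661/279936000000
Step 8: max=727097609947/139968000000, min=57861888491963/11197440000000, spread=101973434599/3732480000000

Answer: 2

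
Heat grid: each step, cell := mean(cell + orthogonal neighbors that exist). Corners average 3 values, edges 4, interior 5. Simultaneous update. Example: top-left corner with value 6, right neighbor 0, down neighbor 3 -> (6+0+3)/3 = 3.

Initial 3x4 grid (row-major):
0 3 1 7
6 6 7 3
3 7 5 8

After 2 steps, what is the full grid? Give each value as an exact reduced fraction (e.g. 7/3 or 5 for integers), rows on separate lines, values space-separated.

After step 1:
  3 5/2 9/2 11/3
  15/4 29/5 22/5 25/4
  16/3 21/4 27/4 16/3
After step 2:
  37/12 79/20 113/30 173/36
  1073/240 217/50 277/50 393/80
  43/9 347/60 163/30 55/9

Answer: 37/12 79/20 113/30 173/36
1073/240 217/50 277/50 393/80
43/9 347/60 163/30 55/9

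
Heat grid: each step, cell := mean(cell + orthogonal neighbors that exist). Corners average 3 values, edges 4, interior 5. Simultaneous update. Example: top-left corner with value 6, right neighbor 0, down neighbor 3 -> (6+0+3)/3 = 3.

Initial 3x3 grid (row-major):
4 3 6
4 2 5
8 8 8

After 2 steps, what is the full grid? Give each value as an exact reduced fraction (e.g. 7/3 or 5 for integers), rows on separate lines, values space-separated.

After step 1:
  11/3 15/4 14/3
  9/2 22/5 21/4
  20/3 13/2 7
After step 2:
  143/36 989/240 41/9
  577/120 122/25 1279/240
  53/9 737/120 25/4

Answer: 143/36 989/240 41/9
577/120 122/25 1279/240
53/9 737/120 25/4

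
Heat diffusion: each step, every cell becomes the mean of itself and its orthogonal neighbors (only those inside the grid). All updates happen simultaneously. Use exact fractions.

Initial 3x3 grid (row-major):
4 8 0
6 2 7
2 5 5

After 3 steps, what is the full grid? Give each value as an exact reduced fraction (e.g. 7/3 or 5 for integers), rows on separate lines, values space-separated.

Answer: 853/180 10367/2400 419/90
30401/7200 588/125 30751/7200
1207/270 3339/800 2509/540

Derivation:
After step 1:
  6 7/2 5
  7/2 28/5 7/2
  13/3 7/2 17/3
After step 2:
  13/3 201/40 4
  583/120 98/25 593/120
  34/9 191/40 38/9
After step 3:
  853/180 10367/2400 419/90
  30401/7200 588/125 30751/7200
  1207/270 3339/800 2509/540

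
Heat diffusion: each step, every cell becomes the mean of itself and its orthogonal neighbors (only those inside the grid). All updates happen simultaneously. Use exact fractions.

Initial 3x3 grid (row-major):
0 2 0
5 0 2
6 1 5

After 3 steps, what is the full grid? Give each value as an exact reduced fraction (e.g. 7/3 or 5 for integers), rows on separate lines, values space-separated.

Answer: 889/432 475/288 673/432
1423/576 67/30 365/192
143/48 383/144 1055/432

Derivation:
After step 1:
  7/3 1/2 4/3
  11/4 2 7/4
  4 3 8/3
After step 2:
  67/36 37/24 43/36
  133/48 2 31/16
  13/4 35/12 89/36
After step 3:
  889/432 475/288 673/432
  1423/576 67/30 365/192
  143/48 383/144 1055/432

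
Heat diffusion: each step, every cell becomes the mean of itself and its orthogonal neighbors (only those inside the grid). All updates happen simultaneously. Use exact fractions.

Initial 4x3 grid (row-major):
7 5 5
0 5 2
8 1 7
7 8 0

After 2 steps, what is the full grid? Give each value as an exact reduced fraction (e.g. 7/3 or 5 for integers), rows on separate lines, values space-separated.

Answer: 29/6 161/40 19/4
39/10 473/100 277/80
337/60 189/50 361/80
47/9 337/60 23/6

Derivation:
After step 1:
  4 11/2 4
  5 13/5 19/4
  4 29/5 5/2
  23/3 4 5
After step 2:
  29/6 161/40 19/4
  39/10 473/100 277/80
  337/60 189/50 361/80
  47/9 337/60 23/6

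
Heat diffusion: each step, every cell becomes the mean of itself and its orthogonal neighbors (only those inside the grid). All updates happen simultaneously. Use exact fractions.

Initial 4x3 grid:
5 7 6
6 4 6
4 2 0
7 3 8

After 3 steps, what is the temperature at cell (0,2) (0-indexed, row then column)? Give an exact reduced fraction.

Answer: 1139/216

Derivation:
Step 1: cell (0,2) = 19/3
Step 2: cell (0,2) = 95/18
Step 3: cell (0,2) = 1139/216
Full grid after step 3:
  65/12 37391/7200 1139/216
  5731/1200 1823/375 16243/3600
  16553/3600 12229/3000 15203/3600
  4673/1080 15553/3600 2119/540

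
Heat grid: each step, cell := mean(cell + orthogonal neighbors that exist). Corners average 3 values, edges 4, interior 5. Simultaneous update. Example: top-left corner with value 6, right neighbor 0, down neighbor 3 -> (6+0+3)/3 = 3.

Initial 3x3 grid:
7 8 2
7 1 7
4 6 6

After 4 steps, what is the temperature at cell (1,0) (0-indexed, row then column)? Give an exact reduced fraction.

Answer: 1575679/288000

Derivation:
Step 1: cell (1,0) = 19/4
Step 2: cell (1,0) = 471/80
Step 3: cell (1,0) = 25157/4800
Step 4: cell (1,0) = 1575679/288000
Full grid after step 4:
  698611/129600 260759/48000 333493/64800
  1575679/288000 103183/20000 377951/72000
  84517/16200 507643/96000 655711/129600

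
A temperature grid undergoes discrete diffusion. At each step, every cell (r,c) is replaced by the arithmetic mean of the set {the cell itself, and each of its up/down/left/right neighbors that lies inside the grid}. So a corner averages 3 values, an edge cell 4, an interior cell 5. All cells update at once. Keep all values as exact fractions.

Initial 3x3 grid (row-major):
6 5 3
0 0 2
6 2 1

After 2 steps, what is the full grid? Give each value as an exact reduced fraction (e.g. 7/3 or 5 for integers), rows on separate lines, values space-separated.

Answer: 61/18 123/40 25/9
167/60 241/100 83/40
95/36 503/240 65/36

Derivation:
After step 1:
  11/3 7/2 10/3
  3 9/5 3/2
  8/3 9/4 5/3
After step 2:
  61/18 123/40 25/9
  167/60 241/100 83/40
  95/36 503/240 65/36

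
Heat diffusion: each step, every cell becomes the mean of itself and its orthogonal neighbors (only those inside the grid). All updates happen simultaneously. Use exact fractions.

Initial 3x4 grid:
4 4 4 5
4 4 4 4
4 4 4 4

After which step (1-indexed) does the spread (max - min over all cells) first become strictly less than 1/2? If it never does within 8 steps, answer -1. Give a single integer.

Answer: 1

Derivation:
Step 1: max=13/3, min=4, spread=1/3
  -> spread < 1/2 first at step 1
Step 2: max=77/18, min=4, spread=5/18
Step 3: max=905/216, min=4, spread=41/216
Step 4: max=107897/25920, min=4, spread=4217/25920
Step 5: max=6429949/1555200, min=28879/7200, spread=38417/311040
Step 6: max=384448211/93312000, min=578597/144000, spread=1903471/18662400
Step 7: max=22995869089/5598720000, min=17395759/4320000, spread=18038617/223948800
Step 8: max=1376960982851/335923200000, min=1568126759/388800000, spread=883978523/13436928000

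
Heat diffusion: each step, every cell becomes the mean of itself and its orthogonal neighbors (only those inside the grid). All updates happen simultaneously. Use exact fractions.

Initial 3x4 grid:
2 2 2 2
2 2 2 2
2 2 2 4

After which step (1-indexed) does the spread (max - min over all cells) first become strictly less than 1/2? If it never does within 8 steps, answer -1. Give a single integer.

Step 1: max=8/3, min=2, spread=2/3
Step 2: max=23/9, min=2, spread=5/9
Step 3: max=257/108, min=2, spread=41/108
  -> spread < 1/2 first at step 3
Step 4: max=30137/12960, min=2, spread=4217/12960
Step 5: max=1764349/777600, min=7279/3600, spread=38417/155520
Step 6: max=104512211/46656000, min=146597/72000, spread=1903471/9331200
Step 7: max=6199709089/2799360000, min=4435759/2160000, spread=18038617/111974400
Step 8: max=369191382851/167961600000, min=401726759/194400000, spread=883978523/6718464000

Answer: 3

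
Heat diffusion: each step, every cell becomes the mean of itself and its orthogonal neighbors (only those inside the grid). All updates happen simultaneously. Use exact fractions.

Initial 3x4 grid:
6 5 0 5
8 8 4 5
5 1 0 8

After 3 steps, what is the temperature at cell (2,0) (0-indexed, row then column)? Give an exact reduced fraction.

Step 1: cell (2,0) = 14/3
Step 2: cell (2,0) = 179/36
Step 3: cell (2,0) = 5351/1080
Full grid after step 3:
  2993/540 34841/7200 30551/7200 8639/2160
  25649/4800 9491/2000 12239/3000 30211/7200
  5351/1080 31441/7200 29351/7200 8729/2160

Answer: 5351/1080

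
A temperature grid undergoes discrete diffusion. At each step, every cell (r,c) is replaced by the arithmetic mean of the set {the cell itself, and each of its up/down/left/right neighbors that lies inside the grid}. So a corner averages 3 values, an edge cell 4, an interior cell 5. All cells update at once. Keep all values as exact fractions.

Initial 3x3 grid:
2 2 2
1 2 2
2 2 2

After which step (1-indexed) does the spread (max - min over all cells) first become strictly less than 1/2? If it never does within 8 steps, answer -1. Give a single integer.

Answer: 1

Derivation:
Step 1: max=2, min=5/3, spread=1/3
  -> spread < 1/2 first at step 1
Step 2: max=2, min=413/240, spread=67/240
Step 3: max=393/200, min=3883/2160, spread=1807/10800
Step 4: max=10439/5400, min=1570037/864000, spread=33401/288000
Step 5: max=1036609/540000, min=14322067/7776000, spread=3025513/38880000
Step 6: max=54844051/28800000, min=5755873133/3110400000, spread=53531/995328
Step 7: max=14760883949/7776000000, min=347215074151/186624000000, spread=450953/11943936
Step 8: max=1765231389481/933120000000, min=20885976439397/11197440000000, spread=3799043/143327232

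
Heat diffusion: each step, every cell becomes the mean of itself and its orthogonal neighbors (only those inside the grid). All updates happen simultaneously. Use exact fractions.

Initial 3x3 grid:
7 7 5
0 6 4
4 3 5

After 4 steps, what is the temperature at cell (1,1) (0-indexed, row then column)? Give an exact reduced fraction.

Answer: 41173/9000

Derivation:
Step 1: cell (1,1) = 4
Step 2: cell (1,1) = 24/5
Step 3: cell (1,1) = 659/150
Step 4: cell (1,1) = 41173/9000
Full grid after step 4:
  60893/12960 276569/57600 129791/25920
  246469/57600 41173/9000 200533/43200
  105881/25920 357941/86400 19141/4320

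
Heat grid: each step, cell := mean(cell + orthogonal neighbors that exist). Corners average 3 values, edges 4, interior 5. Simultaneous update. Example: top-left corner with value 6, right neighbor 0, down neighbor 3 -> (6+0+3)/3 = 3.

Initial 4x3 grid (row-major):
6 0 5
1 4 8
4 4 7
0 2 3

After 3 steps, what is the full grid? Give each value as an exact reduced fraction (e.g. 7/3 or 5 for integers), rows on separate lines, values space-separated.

Answer: 6959/2160 56327/14400 9329/2160
12133/3600 22723/6000 16783/3600
1167/400 7531/2000 1717/400
1999/720 15259/4800 2869/720

Derivation:
After step 1:
  7/3 15/4 13/3
  15/4 17/5 6
  9/4 21/5 11/2
  2 9/4 4
After step 2:
  59/18 829/240 169/36
  44/15 211/50 577/120
  61/20 88/25 197/40
  13/6 249/80 47/12
After step 3:
  6959/2160 56327/14400 9329/2160
  12133/3600 22723/6000 16783/3600
  1167/400 7531/2000 1717/400
  1999/720 15259/4800 2869/720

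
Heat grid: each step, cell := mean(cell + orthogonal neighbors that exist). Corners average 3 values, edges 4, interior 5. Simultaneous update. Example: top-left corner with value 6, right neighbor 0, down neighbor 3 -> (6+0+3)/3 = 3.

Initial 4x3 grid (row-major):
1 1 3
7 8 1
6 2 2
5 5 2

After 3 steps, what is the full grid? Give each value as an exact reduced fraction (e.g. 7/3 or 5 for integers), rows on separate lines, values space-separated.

Answer: 2681/720 49613/14400 3029/1080
437/100 2669/750 23089/7200
15997/3600 24347/6000 7423/2400
2489/540 27359/7200 2417/720

Derivation:
After step 1:
  3 13/4 5/3
  11/2 19/5 7/2
  5 23/5 7/4
  16/3 7/2 3
After step 2:
  47/12 703/240 101/36
  173/40 413/100 643/240
  613/120 373/100 257/80
  83/18 493/120 11/4
After step 3:
  2681/720 49613/14400 3029/1080
  437/100 2669/750 23089/7200
  15997/3600 24347/6000 7423/2400
  2489/540 27359/7200 2417/720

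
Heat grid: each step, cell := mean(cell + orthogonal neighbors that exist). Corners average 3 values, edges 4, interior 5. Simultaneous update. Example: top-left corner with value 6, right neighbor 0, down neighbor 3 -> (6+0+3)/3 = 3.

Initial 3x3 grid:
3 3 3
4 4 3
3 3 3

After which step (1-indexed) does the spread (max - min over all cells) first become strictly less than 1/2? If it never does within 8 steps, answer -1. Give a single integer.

Step 1: max=7/2, min=3, spread=1/2
Step 2: max=407/120, min=253/80, spread=11/48
  -> spread < 1/2 first at step 2
Step 3: max=24199/7200, min=383/120, spread=1219/7200
Step 4: max=1436603/432000, min=308759/96000, spread=755/6912
Step 5: max=85865491/25920000, min=55920119/17280000, spread=6353/82944
Step 6: max=5130658127/1555200000, min=3364677293/1036800000, spread=53531/995328
Step 7: max=307176444319/93312000000, min=7497614173/2304000000, spread=450953/11943936
Step 8: max=18396509793443/5598720000000, min=12165406450837/3732480000000, spread=3799043/143327232

Answer: 2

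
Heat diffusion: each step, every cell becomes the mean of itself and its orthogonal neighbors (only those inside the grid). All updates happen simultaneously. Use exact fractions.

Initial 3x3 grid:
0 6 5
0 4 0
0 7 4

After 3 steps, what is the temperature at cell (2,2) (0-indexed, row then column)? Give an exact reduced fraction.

Step 1: cell (2,2) = 11/3
Step 2: cell (2,2) = 32/9
Step 3: cell (2,2) = 1861/540
Full grid after step 3:
  611/240 43343/14400 923/270
  4421/1800 18241/6000 49093/14400
  5639/2160 14681/4800 1861/540

Answer: 1861/540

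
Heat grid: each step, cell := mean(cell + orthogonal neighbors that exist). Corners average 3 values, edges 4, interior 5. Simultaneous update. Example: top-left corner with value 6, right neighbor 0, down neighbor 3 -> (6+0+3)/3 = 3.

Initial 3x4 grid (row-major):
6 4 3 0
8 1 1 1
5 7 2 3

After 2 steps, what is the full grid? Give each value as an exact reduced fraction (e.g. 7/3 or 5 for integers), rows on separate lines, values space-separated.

After step 1:
  6 7/2 2 4/3
  5 21/5 8/5 5/4
  20/3 15/4 13/4 2
After step 2:
  29/6 157/40 253/120 55/36
  82/15 361/100 123/50 371/240
  185/36 67/15 53/20 13/6

Answer: 29/6 157/40 253/120 55/36
82/15 361/100 123/50 371/240
185/36 67/15 53/20 13/6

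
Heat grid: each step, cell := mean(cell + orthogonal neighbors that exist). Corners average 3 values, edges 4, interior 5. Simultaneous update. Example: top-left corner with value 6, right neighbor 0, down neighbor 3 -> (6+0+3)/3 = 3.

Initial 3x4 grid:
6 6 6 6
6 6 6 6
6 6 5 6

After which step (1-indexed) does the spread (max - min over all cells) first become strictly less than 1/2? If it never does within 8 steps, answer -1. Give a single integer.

Step 1: max=6, min=17/3, spread=1/3
  -> spread < 1/2 first at step 1
Step 2: max=6, min=689/120, spread=31/120
Step 3: max=6, min=6269/1080, spread=211/1080
Step 4: max=10753/1800, min=631103/108000, spread=14077/108000
Step 5: max=644317/108000, min=5691593/972000, spread=5363/48600
Step 6: max=357131/60000, min=171219191/29160000, spread=93859/1166400
Step 7: max=577863533/97200000, min=10287325519/1749600000, spread=4568723/69984000
Step 8: max=17314381111/2916000000, min=618075564371/104976000000, spread=8387449/167961600

Answer: 1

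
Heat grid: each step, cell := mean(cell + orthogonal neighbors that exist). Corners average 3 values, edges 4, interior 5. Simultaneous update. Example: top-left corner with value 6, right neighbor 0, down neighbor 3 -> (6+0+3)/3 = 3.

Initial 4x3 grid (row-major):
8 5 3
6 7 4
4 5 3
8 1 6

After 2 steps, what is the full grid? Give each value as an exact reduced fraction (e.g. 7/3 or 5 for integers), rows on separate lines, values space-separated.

After step 1:
  19/3 23/4 4
  25/4 27/5 17/4
  23/4 4 9/2
  13/3 5 10/3
After step 2:
  55/9 1289/240 14/3
  89/15 513/100 363/80
  61/12 493/100 193/48
  181/36 25/6 77/18

Answer: 55/9 1289/240 14/3
89/15 513/100 363/80
61/12 493/100 193/48
181/36 25/6 77/18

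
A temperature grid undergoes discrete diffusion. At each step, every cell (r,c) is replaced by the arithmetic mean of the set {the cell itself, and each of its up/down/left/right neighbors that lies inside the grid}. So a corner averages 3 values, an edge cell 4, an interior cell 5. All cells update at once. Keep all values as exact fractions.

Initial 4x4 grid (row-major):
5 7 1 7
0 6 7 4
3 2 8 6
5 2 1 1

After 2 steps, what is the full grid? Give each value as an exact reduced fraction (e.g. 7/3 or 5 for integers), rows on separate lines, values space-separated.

After step 1:
  4 19/4 11/2 4
  7/2 22/5 26/5 6
  5/2 21/5 24/5 19/4
  10/3 5/2 3 8/3
After step 2:
  49/12 373/80 389/80 31/6
  18/5 441/100 259/50 399/80
  203/60 92/25 439/100 1093/240
  25/9 391/120 389/120 125/36

Answer: 49/12 373/80 389/80 31/6
18/5 441/100 259/50 399/80
203/60 92/25 439/100 1093/240
25/9 391/120 389/120 125/36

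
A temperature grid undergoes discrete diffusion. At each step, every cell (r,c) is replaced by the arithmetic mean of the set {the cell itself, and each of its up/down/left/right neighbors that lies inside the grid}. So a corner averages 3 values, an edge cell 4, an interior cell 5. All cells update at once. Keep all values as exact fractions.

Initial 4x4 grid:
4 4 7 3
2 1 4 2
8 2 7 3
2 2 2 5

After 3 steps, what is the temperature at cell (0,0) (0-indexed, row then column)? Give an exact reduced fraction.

Step 1: cell (0,0) = 10/3
Step 2: cell (0,0) = 133/36
Step 3: cell (0,0) = 7631/2160
Full grid after step 3:
  7631/2160 13669/3600 4559/1200 2849/720
  26123/7200 20801/6000 1547/400 8893/2400
  2683/800 7269/2000 21011/6000 27503/7200
  503/144 163/50 1643/450 7661/2160

Answer: 7631/2160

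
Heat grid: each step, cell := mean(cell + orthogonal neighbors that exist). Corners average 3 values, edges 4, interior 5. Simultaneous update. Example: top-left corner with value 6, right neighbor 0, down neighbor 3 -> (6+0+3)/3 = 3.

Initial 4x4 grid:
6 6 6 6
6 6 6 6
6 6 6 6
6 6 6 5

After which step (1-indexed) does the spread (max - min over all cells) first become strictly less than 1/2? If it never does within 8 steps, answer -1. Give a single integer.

Step 1: max=6, min=17/3, spread=1/3
  -> spread < 1/2 first at step 1
Step 2: max=6, min=103/18, spread=5/18
Step 3: max=6, min=1255/216, spread=41/216
Step 4: max=6, min=37837/6480, spread=1043/6480
Step 5: max=6, min=1140847/194400, spread=25553/194400
Step 6: max=107921/18000, min=34320541/5832000, spread=645863/5832000
Step 7: max=719029/120000, min=1032118309/174960000, spread=16225973/174960000
Step 8: max=323299/54000, min=31015322017/5248800000, spread=409340783/5248800000

Answer: 1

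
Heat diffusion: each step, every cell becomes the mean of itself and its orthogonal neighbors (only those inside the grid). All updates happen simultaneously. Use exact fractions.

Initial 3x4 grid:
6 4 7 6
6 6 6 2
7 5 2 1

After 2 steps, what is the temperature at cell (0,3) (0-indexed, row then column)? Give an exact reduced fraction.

Answer: 29/6

Derivation:
Step 1: cell (0,3) = 5
Step 2: cell (0,3) = 29/6
Full grid after step 2:
  52/9 667/120 211/40 29/6
  1379/240 27/5 23/5 901/240
  23/4 199/40 443/120 107/36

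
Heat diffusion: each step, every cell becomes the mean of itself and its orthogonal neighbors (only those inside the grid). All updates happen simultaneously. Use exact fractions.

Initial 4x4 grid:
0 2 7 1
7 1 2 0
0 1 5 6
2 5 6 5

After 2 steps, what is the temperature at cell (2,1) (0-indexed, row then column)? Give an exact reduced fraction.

Step 1: cell (2,1) = 12/5
Step 2: cell (2,1) = 3
Full grid after step 2:
  5/2 111/40 67/24 95/36
  101/40 5/2 297/100 143/48
  277/120 3 373/100 191/48
  25/9 809/240 221/48 179/36

Answer: 3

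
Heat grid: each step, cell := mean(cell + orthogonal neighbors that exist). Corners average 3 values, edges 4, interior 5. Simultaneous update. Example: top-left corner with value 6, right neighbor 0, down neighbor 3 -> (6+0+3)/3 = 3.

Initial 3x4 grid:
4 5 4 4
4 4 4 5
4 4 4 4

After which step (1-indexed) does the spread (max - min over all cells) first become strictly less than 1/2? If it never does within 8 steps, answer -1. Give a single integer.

Answer: 1

Derivation:
Step 1: max=13/3, min=4, spread=1/3
  -> spread < 1/2 first at step 1
Step 2: max=1027/240, min=4, spread=67/240
Step 3: max=9227/2160, min=731/180, spread=91/432
Step 4: max=550723/129600, min=22057/5400, spread=4271/25920
Step 5: max=32932997/7776000, min=49289/12000, spread=39749/311040
Step 6: max=1970138023/466560000, min=10016419/2430000, spread=1879423/18662400
Step 7: max=117932311157/27993600000, min=2410679959/583200000, spread=3551477/44789760
Step 8: max=7062819076063/1679616000000, min=12078151213/2916000000, spread=846431819/13436928000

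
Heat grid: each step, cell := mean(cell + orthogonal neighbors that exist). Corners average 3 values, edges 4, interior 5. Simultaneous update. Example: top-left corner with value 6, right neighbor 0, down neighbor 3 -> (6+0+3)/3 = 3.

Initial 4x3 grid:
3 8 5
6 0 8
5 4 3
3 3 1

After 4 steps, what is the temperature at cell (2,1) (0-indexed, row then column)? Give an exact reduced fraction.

Answer: 464233/120000

Derivation:
Step 1: cell (2,1) = 3
Step 2: cell (2,1) = 389/100
Step 3: cell (2,1) = 7107/2000
Step 4: cell (2,1) = 464233/120000
Full grid after step 4:
  148331/32400 130553/27000 51127/10800
  475907/108000 384731/90000 17941/4000
  408347/108000 464233/120000 399847/108000
  465089/129600 967747/288000 444889/129600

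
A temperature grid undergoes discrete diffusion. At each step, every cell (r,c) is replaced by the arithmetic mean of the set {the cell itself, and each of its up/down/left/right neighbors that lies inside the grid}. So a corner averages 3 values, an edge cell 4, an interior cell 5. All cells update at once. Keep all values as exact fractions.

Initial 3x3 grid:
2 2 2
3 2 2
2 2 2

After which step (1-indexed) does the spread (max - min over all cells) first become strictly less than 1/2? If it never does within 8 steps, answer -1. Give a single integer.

Step 1: max=7/3, min=2, spread=1/3
  -> spread < 1/2 first at step 1
Step 2: max=547/240, min=2, spread=67/240
Step 3: max=4757/2160, min=407/200, spread=1807/10800
Step 4: max=1885963/864000, min=11161/5400, spread=33401/288000
Step 5: max=16781933/7776000, min=1123391/540000, spread=3025513/38880000
Step 6: max=6685726867/3110400000, min=60355949/28800000, spread=53531/995328
Step 7: max=399280925849/186624000000, min=16343116051/7776000000, spread=450953/11943936
Step 8: max=23903783560603/11197440000000, min=1967248610519/933120000000, spread=3799043/143327232

Answer: 1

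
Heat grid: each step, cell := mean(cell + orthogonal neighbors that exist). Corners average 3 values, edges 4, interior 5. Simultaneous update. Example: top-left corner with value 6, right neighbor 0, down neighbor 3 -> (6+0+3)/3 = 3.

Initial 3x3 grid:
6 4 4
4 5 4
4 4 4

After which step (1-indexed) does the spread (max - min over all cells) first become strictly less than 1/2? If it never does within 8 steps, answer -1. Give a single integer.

Answer: 3

Derivation:
Step 1: max=19/4, min=4, spread=3/4
Step 2: max=85/18, min=329/80, spread=439/720
Step 3: max=4871/1080, min=1487/360, spread=41/108
  -> spread < 1/2 first at step 3
Step 4: max=290737/64800, min=91129/21600, spread=347/1296
Step 5: max=17195639/3888000, min=5488463/1296000, spread=2921/15552
Step 6: max=1027115233/233280000, min=332117161/77760000, spread=24611/186624
Step 7: max=61284185351/13996800000, min=19996126367/4665600000, spread=207329/2239488
Step 8: max=3667070713297/839808000000, min=1204162789849/279936000000, spread=1746635/26873856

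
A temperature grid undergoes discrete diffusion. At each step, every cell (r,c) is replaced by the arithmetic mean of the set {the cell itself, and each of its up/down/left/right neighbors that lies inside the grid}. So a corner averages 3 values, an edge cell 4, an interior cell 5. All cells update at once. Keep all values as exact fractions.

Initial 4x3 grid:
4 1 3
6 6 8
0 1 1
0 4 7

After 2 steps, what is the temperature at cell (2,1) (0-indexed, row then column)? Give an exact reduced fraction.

Step 1: cell (2,1) = 12/5
Step 2: cell (2,1) = 79/25
Full grid after step 2:
  67/18 467/120 4
  829/240 94/25 343/80
  569/240 79/25 303/80
  73/36 161/60 15/4

Answer: 79/25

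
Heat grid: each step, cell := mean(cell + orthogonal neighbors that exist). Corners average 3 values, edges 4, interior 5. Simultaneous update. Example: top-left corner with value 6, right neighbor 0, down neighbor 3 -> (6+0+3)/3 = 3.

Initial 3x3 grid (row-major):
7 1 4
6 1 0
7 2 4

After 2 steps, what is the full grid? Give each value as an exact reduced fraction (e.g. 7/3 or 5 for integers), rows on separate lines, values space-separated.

Answer: 79/18 139/48 43/18
203/48 13/4 95/48
55/12 25/8 31/12

Derivation:
After step 1:
  14/3 13/4 5/3
  21/4 2 9/4
  5 7/2 2
After step 2:
  79/18 139/48 43/18
  203/48 13/4 95/48
  55/12 25/8 31/12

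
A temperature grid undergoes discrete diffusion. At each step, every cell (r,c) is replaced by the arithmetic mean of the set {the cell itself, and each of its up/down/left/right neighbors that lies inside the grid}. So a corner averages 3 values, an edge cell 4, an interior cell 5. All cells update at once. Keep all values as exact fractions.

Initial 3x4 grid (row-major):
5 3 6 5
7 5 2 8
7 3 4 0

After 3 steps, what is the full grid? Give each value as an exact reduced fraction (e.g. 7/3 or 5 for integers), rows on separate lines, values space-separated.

After step 1:
  5 19/4 4 19/3
  6 4 5 15/4
  17/3 19/4 9/4 4
After step 2:
  21/4 71/16 241/48 169/36
  31/6 49/10 19/5 229/48
  197/36 25/6 4 10/3
After step 3:
  713/144 2353/480 6463/1440 1043/216
  1871/360 5393/1200 2699/600 11951/2880
  533/108 3337/720 153/40 581/144

Answer: 713/144 2353/480 6463/1440 1043/216
1871/360 5393/1200 2699/600 11951/2880
533/108 3337/720 153/40 581/144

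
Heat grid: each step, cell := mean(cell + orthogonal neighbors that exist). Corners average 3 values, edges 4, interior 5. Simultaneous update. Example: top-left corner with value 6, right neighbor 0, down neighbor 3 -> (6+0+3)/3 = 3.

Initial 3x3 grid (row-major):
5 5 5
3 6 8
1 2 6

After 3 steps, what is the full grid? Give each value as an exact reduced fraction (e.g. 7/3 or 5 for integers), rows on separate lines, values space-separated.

Answer: 2387/540 72481/14400 661/120
57931/14400 6943/1500 76681/14400
1303/360 61231/14400 1321/270

Derivation:
After step 1:
  13/3 21/4 6
  15/4 24/5 25/4
  2 15/4 16/3
After step 2:
  40/9 1223/240 35/6
  893/240 119/25 1343/240
  19/6 953/240 46/9
After step 3:
  2387/540 72481/14400 661/120
  57931/14400 6943/1500 76681/14400
  1303/360 61231/14400 1321/270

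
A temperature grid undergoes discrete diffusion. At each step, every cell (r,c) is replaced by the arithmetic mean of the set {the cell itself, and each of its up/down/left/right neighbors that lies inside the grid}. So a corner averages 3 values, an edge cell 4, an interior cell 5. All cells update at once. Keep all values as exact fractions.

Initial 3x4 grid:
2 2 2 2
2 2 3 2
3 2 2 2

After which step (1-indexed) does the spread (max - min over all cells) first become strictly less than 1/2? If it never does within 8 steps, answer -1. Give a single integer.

Step 1: max=7/3, min=2, spread=1/3
  -> spread < 1/2 first at step 1
Step 2: max=41/18, min=25/12, spread=7/36
Step 3: max=4847/2160, min=5093/2400, spread=2633/21600
Step 4: max=239479/108000, min=154261/72000, spread=647/8640
Step 5: max=17166617/7776000, min=5570539/2592000, spread=455/7776
Step 6: max=1024744603/466560000, min=335379101/155520000, spread=186073/4665600
Step 7: max=61348037177/27993600000, min=20143818559/9331200000, spread=1833163/55987200
Step 8: max=3672607033243/1679616000000, min=1210734609581/559872000000, spread=80806409/3359232000

Answer: 1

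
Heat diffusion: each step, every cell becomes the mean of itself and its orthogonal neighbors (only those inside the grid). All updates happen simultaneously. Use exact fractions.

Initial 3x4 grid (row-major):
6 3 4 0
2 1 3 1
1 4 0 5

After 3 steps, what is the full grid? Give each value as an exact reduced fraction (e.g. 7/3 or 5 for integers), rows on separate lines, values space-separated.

Answer: 3263/1080 2483/900 4501/1800 4633/2160
6293/2400 1301/500 13417/6000 32093/14400
326/135 502/225 58/25 1541/720

Derivation:
After step 1:
  11/3 7/2 5/2 5/3
  5/2 13/5 9/5 9/4
  7/3 3/2 3 2
After step 2:
  29/9 46/15 71/30 77/36
  111/40 119/50 243/100 463/240
  19/9 283/120 83/40 29/12
After step 3:
  3263/1080 2483/900 4501/1800 4633/2160
  6293/2400 1301/500 13417/6000 32093/14400
  326/135 502/225 58/25 1541/720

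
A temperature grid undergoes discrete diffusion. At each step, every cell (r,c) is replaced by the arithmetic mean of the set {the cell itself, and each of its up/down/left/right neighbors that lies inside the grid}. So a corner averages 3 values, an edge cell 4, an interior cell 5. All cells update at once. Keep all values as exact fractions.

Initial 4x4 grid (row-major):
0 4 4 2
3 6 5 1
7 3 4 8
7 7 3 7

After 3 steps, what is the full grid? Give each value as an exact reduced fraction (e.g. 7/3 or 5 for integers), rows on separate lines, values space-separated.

After step 1:
  7/3 7/2 15/4 7/3
  4 21/5 4 4
  5 27/5 23/5 5
  7 5 21/4 6
After step 2:
  59/18 827/240 163/48 121/36
  233/60 211/50 411/100 23/6
  107/20 121/25 97/20 49/10
  17/3 453/80 417/80 65/12
After step 3:
  7637/2160 25811/7200 25763/7200 1525/432
  7529/1800 24599/6000 24491/6000 1823/450
  987/200 9969/2000 1913/400 19/4
  4003/720 12829/2400 2537/480 3727/720

Answer: 7637/2160 25811/7200 25763/7200 1525/432
7529/1800 24599/6000 24491/6000 1823/450
987/200 9969/2000 1913/400 19/4
4003/720 12829/2400 2537/480 3727/720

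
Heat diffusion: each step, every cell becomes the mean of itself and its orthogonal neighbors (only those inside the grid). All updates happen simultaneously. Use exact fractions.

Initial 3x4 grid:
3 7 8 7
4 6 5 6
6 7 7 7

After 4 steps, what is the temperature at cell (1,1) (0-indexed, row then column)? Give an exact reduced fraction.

Step 1: cell (1,1) = 29/5
Step 2: cell (1,1) = 589/100
Step 3: cell (1,1) = 17623/3000
Step 4: cell (1,1) = 2131369/360000
Full grid after step 4:
  721559/129600 1265869/216000 150881/24000 93341/14400
  4836941/864000 2131369/360000 2265119/360000 5616931/864000
  741809/129600 646247/108000 683027/108000 838019/129600

Answer: 2131369/360000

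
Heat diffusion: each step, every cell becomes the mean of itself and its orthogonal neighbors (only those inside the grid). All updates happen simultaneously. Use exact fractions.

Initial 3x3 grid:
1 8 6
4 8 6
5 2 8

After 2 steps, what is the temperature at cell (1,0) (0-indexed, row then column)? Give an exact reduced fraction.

Step 1: cell (1,0) = 9/2
Step 2: cell (1,0) = 181/40
Full grid after step 2:
  175/36 447/80 233/36
  181/40 143/25 123/20
  167/36 407/80 217/36

Answer: 181/40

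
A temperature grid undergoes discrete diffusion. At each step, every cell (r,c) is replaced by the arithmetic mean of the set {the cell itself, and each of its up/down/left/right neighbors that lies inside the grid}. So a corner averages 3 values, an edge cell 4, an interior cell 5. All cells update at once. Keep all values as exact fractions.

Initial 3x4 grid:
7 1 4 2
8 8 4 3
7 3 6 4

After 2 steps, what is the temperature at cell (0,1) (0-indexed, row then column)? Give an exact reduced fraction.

Step 1: cell (0,1) = 5
Step 2: cell (0,1) = 1073/240
Full grid after step 2:
  107/18 1073/240 63/16 3
  709/120 283/50 401/100 187/48
  13/2 421/80 235/48 71/18

Answer: 1073/240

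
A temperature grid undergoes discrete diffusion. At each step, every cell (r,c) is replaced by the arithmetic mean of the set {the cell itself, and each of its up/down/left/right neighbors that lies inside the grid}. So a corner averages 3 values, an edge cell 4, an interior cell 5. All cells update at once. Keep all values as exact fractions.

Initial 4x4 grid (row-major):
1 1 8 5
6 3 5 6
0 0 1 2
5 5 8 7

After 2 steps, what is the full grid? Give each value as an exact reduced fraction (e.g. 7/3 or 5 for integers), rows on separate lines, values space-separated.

Answer: 101/36 41/12 71/15 187/36
131/48 303/100 401/100 583/120
623/240 61/20 377/100 521/120
127/36 893/240 1117/240 179/36

Derivation:
After step 1:
  8/3 13/4 19/4 19/3
  5/2 3 23/5 9/2
  11/4 9/5 16/5 4
  10/3 9/2 21/4 17/3
After step 2:
  101/36 41/12 71/15 187/36
  131/48 303/100 401/100 583/120
  623/240 61/20 377/100 521/120
  127/36 893/240 1117/240 179/36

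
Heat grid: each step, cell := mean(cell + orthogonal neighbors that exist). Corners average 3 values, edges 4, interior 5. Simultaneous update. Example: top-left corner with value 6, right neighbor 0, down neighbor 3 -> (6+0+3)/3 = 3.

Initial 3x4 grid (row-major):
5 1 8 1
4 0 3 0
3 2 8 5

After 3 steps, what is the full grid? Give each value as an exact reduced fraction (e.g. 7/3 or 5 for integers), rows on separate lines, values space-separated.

Answer: 1315/432 23033/7200 7441/2400 287/90
5537/1800 9187/3000 20369/6000 46921/14400
437/144 8011/2400 25223/7200 991/270

Derivation:
After step 1:
  10/3 7/2 13/4 3
  3 2 19/5 9/4
  3 13/4 9/2 13/3
After step 2:
  59/18 145/48 271/80 17/6
  17/6 311/100 79/25 803/240
  37/12 51/16 953/240 133/36
After step 3:
  1315/432 23033/7200 7441/2400 287/90
  5537/1800 9187/3000 20369/6000 46921/14400
  437/144 8011/2400 25223/7200 991/270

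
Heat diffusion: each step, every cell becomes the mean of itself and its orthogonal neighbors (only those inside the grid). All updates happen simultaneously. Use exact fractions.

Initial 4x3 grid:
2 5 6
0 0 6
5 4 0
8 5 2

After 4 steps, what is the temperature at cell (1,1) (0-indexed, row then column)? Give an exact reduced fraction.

Step 1: cell (1,1) = 3
Step 2: cell (1,1) = 69/25
Step 3: cell (1,1) = 6553/2000
Step 4: cell (1,1) = 128369/40000
Full grid after step 4:
  391651/129600 946213/288000 441251/129600
  174569/54000 128369/40000 368513/108000
  4018/1125 1275871/360000 360853/108000
  172367/43200 3223409/864000 461701/129600

Answer: 128369/40000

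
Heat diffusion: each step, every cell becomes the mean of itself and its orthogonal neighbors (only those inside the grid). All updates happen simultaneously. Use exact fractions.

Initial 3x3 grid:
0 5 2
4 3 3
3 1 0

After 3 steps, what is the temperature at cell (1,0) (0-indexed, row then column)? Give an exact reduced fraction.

Step 1: cell (1,0) = 5/2
Step 2: cell (1,0) = 341/120
Step 3: cell (1,0) = 18367/7200
Full grid after step 3:
  511/180 19217/7200 2911/1080
  18367/7200 15533/6000 4123/1800
  5317/2160 3451/1600 4607/2160

Answer: 18367/7200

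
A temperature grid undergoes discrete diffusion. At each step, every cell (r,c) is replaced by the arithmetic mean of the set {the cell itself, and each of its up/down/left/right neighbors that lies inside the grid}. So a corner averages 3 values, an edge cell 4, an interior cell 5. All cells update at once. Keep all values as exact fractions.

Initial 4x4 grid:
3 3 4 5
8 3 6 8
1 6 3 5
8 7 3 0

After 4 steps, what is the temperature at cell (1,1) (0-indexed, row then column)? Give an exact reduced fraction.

Step 1: cell (1,1) = 26/5
Step 2: cell (1,1) = 21/5
Step 3: cell (1,1) = 28291/6000
Step 4: cell (1,1) = 811789/180000
Full grid after step 4:
  11275/2592 982639/216000 202259/43200 320161/64800
  501977/108000 811789/180000 851863/180000 10153/2160
  514981/108000 856751/180000 158213/36000 238087/54000
  323993/64800 1000217/216000 939913/216000 263239/64800

Answer: 811789/180000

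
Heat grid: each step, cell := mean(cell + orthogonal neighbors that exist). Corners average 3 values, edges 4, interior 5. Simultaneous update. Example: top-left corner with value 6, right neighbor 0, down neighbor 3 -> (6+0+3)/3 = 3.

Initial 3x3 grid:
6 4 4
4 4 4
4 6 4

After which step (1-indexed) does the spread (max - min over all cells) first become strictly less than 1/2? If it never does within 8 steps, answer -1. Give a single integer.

Step 1: max=14/3, min=4, spread=2/3
Step 2: max=547/120, min=25/6, spread=47/120
  -> spread < 1/2 first at step 2
Step 3: max=2461/540, min=171/40, spread=61/216
Step 4: max=146237/32400, min=93233/21600, spread=511/2592
Step 5: max=8735089/1944000, min=5643851/1296000, spread=4309/31104
Step 6: max=521543633/116640000, min=113378099/25920000, spread=36295/373248
Step 7: max=31202643901/6998400000, min=20483249059/4665600000, spread=305773/4478976
Step 8: max=1867713511397/419904000000, min=1231725929473/279936000000, spread=2575951/53747712

Answer: 2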